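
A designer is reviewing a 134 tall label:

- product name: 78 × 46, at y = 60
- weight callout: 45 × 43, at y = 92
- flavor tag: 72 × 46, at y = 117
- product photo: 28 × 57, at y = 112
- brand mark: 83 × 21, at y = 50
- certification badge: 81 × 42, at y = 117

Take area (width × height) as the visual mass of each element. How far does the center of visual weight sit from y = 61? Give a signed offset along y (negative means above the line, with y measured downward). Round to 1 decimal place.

Areas: product name 78·46 = 3588, weight callout 45·43 = 1935, flavor tag 72·46 = 3312, product photo 28·57 = 1596, brand mark 83·21 = 1743, certification badge 81·42 = 3402. Total weight = 15576.
Σw·y = 1444740; ȳ = 1444740/15576 ≈ 92.75.
Offset from y = 61: 92.75 − 61 ≈ 31.75.

≈ 31.8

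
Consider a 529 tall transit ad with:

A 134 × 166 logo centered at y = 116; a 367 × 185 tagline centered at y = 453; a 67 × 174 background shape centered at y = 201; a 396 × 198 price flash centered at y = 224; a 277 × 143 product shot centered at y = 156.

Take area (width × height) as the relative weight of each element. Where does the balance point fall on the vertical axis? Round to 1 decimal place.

y ≈ 270.3

Areas: logo 134·166 = 22244, tagline 367·185 = 67895, background shape 67·174 = 11658, price flash 396·198 = 78408, product shot 277·143 = 39611. Total weight = 219816.
y: (22244·116 + 67895·453 + 11658·201 + 78408·224 + 39611·156) / 219816 = 59422705 / 219816 ≈ 270.33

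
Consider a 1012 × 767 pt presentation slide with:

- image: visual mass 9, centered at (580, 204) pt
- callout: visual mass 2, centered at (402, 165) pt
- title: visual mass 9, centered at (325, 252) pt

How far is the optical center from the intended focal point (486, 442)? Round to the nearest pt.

≈ 224 pt

Weights sum to 9 + 2 + 9 = 20.
x-moment: 9·580 + 2·402 + 9·325 = 8949; centroid 8949/20 ≈ 447.45.
y-moment: 9·204 + 2·165 + 9·252 = 4434; centroid 4434/20 ≈ 221.70.
From (486, 442): dx = -38.55, dy = -220.30, so the distance is √(dx²+dy²) ≈ 223.65.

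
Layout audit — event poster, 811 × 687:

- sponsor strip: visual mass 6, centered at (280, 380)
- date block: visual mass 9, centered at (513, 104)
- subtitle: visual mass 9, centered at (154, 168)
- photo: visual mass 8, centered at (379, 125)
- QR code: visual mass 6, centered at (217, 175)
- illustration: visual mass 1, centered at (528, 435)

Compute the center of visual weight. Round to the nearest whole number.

Total weight = 6 + 9 + 9 + 8 + 6 + 1 = 39.
x: (6·280 + 9·513 + 9·154 + 8·379 + 6·217 + 1·528) / 39 = 12545 / 39 ≈ 321.67
y: (6·380 + 9·104 + 9·168 + 8·125 + 6·175 + 1·435) / 39 = 7213 / 39 ≈ 184.95

(322, 185)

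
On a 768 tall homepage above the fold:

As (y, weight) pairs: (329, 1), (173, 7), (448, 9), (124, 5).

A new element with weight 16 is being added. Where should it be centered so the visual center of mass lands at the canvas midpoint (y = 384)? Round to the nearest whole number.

After adding the new element, total weight = 1 + 7 + 9 + 5 + 16 = 38.
y: target moment 38×384 = 14592; current 1·329 + 7·173 + 9·448 + 5·124 = 6192; the new element supplies 8400, so y = 8400/16 ≈ 525.00.

y ≈ 525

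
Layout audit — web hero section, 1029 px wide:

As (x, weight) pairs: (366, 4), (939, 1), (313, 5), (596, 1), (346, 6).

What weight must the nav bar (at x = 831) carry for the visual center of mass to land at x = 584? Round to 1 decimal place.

w ≈ 13.3

Known weights sum to 4 + 1 + 5 + 1 + 6 = 17; their moment is 4·366 + 1·939 + 5·313 + 1·596 + 6·346 = 6640.
For the centroid to hit 584: (6640 + w·831) / (17 + w) = 584.
Rearranging, w·(831 − 584) = 584·17 − 6640 = 3288, so w ≈ 3288/247 = 13.31.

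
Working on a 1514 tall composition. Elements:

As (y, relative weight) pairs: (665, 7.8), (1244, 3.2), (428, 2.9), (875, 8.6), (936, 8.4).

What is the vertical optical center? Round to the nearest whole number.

Weights sum to 7.8 + 3.2 + 2.9 + 8.6 + 8.4 = 30.9.
y-moment: 7.8·665 + 3.2·1244 + 2.9·428 + 8.6·875 + 8.4·936 = 25796.4; centroid 25796.4/30.9 ≈ 834.83.

y ≈ 835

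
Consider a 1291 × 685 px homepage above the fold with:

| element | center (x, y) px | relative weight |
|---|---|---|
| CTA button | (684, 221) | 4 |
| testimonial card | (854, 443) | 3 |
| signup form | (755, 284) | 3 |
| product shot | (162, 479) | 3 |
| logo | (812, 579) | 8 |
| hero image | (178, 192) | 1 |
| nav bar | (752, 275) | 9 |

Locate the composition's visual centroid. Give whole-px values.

(693, 381)

Weights sum to 4 + 3 + 3 + 3 + 8 + 1 + 9 = 31.
x: (4·684 + 3·854 + 3·755 + 3·162 + 8·812 + 1·178 + 9·752) / 31 = 21491 / 31 ≈ 693.26
y: (4·221 + 3·443 + 3·284 + 3·479 + 8·579 + 1·192 + 9·275) / 31 = 11801 / 31 ≈ 380.68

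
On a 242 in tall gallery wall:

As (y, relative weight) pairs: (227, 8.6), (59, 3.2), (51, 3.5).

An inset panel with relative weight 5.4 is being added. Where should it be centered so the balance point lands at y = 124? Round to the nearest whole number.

y ≈ 46

New total weight: (8.6 + 3.2 + 3.5) + 5.4 = 20.7.
y: need Σw·y = 20.7·124 = 2566.8. Existing = 8.6·227 + 3.2·59 + 3.5·51 = 2319.5. Remainder 247.3 / 5.4 ≈ 45.80.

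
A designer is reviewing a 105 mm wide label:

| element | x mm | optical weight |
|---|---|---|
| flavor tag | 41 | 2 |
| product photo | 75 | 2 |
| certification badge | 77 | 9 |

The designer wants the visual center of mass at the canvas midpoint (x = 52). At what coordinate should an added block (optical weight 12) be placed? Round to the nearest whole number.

After adding the added block, total weight = 2 + 2 + 9 + 12 = 25.
x: target moment 25×52 = 1300; current 2·41 + 2·75 + 9·77 = 925; the added block supplies 375, so x = 375/12 ≈ 31.25.

x ≈ 31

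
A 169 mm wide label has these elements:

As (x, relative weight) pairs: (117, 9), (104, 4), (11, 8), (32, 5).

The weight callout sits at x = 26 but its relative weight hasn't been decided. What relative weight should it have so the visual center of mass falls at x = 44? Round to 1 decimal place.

w ≈ 31.8

Known weights sum to 9 + 4 + 8 + 5 = 26; their moment is 9·117 + 4·104 + 8·11 + 5·32 = 1717.
Set Σw·x/Σw = 44: (1717 + 26w) = 44·(26 + w).
Solving: w = (44·26 − 1717) / (26 − 44) = -573 / -18 ≈ 31.83.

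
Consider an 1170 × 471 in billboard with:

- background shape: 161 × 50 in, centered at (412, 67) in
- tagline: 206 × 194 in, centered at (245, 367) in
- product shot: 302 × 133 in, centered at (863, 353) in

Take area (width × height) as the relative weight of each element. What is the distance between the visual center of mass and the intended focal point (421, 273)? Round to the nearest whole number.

Taking area as weight: background shape 161·50 = 8050, tagline 206·194 = 39964, product shot 302·133 = 40166. Sum 88180.
Σw·x = 8050·412 + 39964·245 + 40166·863 = 47771038, so x̄ = 47771038/88180 ≈ 541.74.
Σw·y = 8050·67 + 39964·367 + 40166·353 = 29384736, so ȳ = 29384736/88180 ≈ 333.24.
Offset from (421, 273): Δx ≈ 120.74, Δy ≈ 60.24; distance = √(Δx² + Δy²) ≈ 134.94.

≈ 135 in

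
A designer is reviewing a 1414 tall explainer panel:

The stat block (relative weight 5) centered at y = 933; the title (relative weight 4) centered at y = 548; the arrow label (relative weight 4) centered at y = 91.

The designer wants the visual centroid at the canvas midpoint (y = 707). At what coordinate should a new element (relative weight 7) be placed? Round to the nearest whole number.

y ≈ 988

After adding the new element, total weight = 5 + 4 + 4 + 7 = 20.
y: target moment 20×707 = 14140; current 5·933 + 4·548 + 4·91 = 7221; the new element supplies 6919, so y = 6919/7 ≈ 988.43.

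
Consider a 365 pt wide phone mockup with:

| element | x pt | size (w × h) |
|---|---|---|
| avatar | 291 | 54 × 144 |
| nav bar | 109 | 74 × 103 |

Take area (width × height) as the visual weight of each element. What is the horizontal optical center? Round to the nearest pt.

Areas: avatar 54·144 = 7776, nav bar 74·103 = 7622. Total weight = 15398.
Σw·x = 7776·291 + 7622·109 = 3093614, so x̄ = 3093614/15398 ≈ 200.91.

x ≈ 201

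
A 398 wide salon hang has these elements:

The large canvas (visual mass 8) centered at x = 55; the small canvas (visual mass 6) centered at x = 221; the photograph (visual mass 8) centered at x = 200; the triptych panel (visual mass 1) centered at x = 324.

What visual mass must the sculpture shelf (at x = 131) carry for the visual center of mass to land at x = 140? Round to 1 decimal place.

w ≈ 52.2

Existing Σw = 23 (8 + 6 + 8 + 1); existing moment 8·55 + 6·221 + 8·200 + 1·324 = 3690.
Set Σw·x/Σw = 140: (3690 + 131w) = 140·(23 + w).
Solving: w = (140·23 − 3690) / (131 − 140) = -470 / -9 ≈ 52.22.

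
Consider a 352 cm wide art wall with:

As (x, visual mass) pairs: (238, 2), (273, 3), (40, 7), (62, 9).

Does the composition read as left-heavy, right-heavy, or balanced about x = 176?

left-heavy

Weights sum to 2 + 3 + 7 + 9 = 21.
x: (2·238 + 3·273 + 7·40 + 9·62) / 21 = 2133 / 21 ≈ 101.57
101.6 vs midline 176 → left-heavy.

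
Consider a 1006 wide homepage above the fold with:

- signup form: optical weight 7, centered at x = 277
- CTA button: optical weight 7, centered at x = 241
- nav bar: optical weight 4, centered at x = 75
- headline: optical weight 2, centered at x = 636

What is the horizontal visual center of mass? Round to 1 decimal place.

Weights sum to 7 + 7 + 4 + 2 = 20.
Σw·x = 7·277 + 7·241 + 4·75 + 2·636 = 5198, so x̄ = 5198/20 ≈ 259.90.

x ≈ 259.9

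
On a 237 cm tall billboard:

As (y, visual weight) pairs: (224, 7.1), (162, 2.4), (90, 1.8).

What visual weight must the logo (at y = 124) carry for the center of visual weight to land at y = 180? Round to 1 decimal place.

w ≈ 1.9

Existing Σw = 11.3 (7.1 + 2.4 + 1.8); existing moment 7.1·224 + 2.4·162 + 1.8·90 = 2141.2.
Set Σw·y/Σw = 180: (2141.2 + 124w) = 180·(11.3 + w).
So w = (180·11.3 − 2141.2)/(124 − 180) = -107.2/-56 ≈ 1.91.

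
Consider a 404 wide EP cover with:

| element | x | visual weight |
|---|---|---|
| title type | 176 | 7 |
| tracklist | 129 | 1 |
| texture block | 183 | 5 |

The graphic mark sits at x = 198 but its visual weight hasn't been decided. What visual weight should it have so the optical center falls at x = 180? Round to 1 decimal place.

Existing Σw = 13 (7 + 1 + 5); existing moment 7·176 + 1·129 + 5·183 = 2276.
Balance at x = 180 requires (2276 + w·198) / (13 + w) = 180.
Rearranging, w·(198 − 180) = 180·13 − 2276 = 64, so w ≈ 64/18 = 3.56.

w ≈ 3.6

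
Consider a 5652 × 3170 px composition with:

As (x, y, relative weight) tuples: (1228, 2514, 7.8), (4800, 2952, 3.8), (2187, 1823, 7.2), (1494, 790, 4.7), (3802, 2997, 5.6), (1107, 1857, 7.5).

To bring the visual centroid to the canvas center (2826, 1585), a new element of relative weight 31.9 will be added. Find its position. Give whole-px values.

(3555, 947)

After adding the new element, total weight = 7.8 + 3.8 + 7.2 + 4.7 + 5.6 + 7.5 + 31.9 = 68.5.
x: target moment 68.5×2826 = 193581.0; current 7.8·1228 + 3.8·4800 + 7.2·2187 + 4.7·1494 + 5.6·3802 + 7.5·1107 = 80180.3; the new element supplies 113400.7, so x = 113400.7/31.9 ≈ 3554.88.
y: target moment 68.5×1585 = 108572.5; current 7.8·2514 + 3.8·2952 + 7.2·1823 + 4.7·790 + 5.6·2997 + 7.5·1857 = 78376.1; the new element supplies 30196.4, so y = 30196.4/31.9 ≈ 946.60.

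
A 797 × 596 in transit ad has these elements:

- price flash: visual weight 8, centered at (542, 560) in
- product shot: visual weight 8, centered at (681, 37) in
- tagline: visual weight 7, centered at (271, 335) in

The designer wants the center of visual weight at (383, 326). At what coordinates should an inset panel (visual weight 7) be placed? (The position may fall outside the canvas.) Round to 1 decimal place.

(-27.3, 379.9)

New total weight: (8 + 8 + 7) + 7 = 30.
Along x: (11681 + 7·x) / 30 = 383 (existing moment 8·542 + 8·681 + 7·271 = 11681) ⇒ x = (11490 − 11681) / 7 ≈ -27.29.
Along y: (7121 + 7·y) / 30 = 326 (existing moment 8·560 + 8·37 + 7·335 = 7121) ⇒ y = (9780 − 7121) / 7 ≈ 379.86.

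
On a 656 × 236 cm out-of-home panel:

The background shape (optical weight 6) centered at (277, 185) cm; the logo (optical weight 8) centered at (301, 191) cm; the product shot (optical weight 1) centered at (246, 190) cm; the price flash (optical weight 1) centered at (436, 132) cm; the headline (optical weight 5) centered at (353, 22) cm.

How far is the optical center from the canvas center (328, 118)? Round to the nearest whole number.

≈ 33 cm

Σw = 6 + 8 + 1 + 1 + 5 = 21.
x-moment: 6·277 + 8·301 + 1·246 + 1·436 + 5·353 = 6517; centroid 6517/21 ≈ 310.33.
y-moment: 6·185 + 8·191 + 1·190 + 1·132 + 5·22 = 3070; centroid 3070/21 ≈ 146.19.
Offset from (328, 118): Δx ≈ -17.67, Δy ≈ 28.19; distance = √(Δx² + Δy²) ≈ 33.27.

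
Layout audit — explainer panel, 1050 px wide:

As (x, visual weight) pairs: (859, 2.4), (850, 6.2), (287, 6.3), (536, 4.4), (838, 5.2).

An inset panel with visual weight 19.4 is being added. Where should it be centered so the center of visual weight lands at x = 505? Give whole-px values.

x ≈ 325

After adding the inset panel, total weight = 2.4 + 6.2 + 6.3 + 4.4 + 5.2 + 19.4 = 43.9.
x: need Σw·x = 43.9·505 = 22169.5. Existing = 2.4·859 + 6.2·850 + 6.3·287 + 4.4·536 + 5.2·838 = 15855.7. Remainder 6313.8 / 19.4 ≈ 325.45.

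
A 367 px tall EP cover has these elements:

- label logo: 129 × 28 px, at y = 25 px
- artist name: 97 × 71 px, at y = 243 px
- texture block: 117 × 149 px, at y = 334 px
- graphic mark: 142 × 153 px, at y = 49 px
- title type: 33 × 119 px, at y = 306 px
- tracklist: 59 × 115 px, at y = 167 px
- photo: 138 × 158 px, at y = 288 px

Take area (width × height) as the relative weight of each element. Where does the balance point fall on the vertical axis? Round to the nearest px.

y ≈ 210

Taking area as weight: label logo 129·28 = 3612, artist name 97·71 = 6887, texture block 117·149 = 17433, graphic mark 142·153 = 21726, title type 33·119 = 3927, tracklist 59·115 = 6785, photo 138·158 = 21804. Sum 82174.
Σw·y = 3612·25 + 6887·243 + 17433·334 + 21726·49 + 3927·306 + 6785·167 + 21804·288 = 17265346, so ȳ = 17265346/82174 ≈ 210.11.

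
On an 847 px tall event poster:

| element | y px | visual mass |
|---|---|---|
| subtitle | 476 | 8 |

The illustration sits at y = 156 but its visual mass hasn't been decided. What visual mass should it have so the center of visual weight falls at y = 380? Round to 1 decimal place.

w ≈ 3.4

The single fixed element contributes weight 8, moment 8·476 = 3808.
For the centroid to hit 380: (3808 + w·156) / (8 + w) = 380.
So w = (380·8 − 3808)/(156 − 380) = -768/-224 ≈ 3.43.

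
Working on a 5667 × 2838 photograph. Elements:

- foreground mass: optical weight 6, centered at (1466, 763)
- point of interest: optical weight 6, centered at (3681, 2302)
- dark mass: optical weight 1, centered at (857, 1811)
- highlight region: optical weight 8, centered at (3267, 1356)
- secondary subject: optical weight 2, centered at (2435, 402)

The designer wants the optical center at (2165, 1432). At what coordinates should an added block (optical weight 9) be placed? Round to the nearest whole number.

(726, 1552)

After adding the added block, total weight = 6 + 6 + 1 + 8 + 2 + 9 = 32.
x: need Σw·x = 32·2165 = 69280. Existing = 6·1466 + 6·3681 + 1·857 + 8·3267 + 2·2435 = 62745. Remainder 6535 / 9 ≈ 726.11.
y: need Σw·y = 32·1432 = 45824. Existing = 6·763 + 6·2302 + 1·1811 + 8·1356 + 2·402 = 31853. Remainder 13971 / 9 ≈ 1552.33.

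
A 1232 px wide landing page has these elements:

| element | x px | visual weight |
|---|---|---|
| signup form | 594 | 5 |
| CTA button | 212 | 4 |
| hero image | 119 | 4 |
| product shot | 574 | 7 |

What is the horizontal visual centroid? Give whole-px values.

x ≈ 416

Total weight = 5 + 4 + 4 + 7 = 20.
x-moment: 5·594 + 4·212 + 4·119 + 7·574 = 8312; centroid 8312/20 ≈ 415.60.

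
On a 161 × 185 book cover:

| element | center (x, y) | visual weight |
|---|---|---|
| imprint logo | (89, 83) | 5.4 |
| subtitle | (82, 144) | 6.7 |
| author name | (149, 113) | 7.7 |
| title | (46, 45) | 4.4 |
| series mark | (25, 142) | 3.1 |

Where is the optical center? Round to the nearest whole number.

(90, 107)

Σw = 5.4 + 6.7 + 7.7 + 4.4 + 3.1 = 27.3.
x-moment: 5.4·89 + 6.7·82 + 7.7·149 + 4.4·46 + 3.1·25 = 2457.2; centroid 2457.2/27.3 ≈ 90.01.
y-moment: 5.4·83 + 6.7·144 + 7.7·113 + 4.4·45 + 3.1·142 = 2921.3; centroid 2921.3/27.3 ≈ 107.01.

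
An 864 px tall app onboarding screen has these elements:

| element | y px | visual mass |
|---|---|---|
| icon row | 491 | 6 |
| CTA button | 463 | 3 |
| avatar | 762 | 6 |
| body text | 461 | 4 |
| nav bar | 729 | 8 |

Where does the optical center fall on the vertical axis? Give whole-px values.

Total weight = 6 + 3 + 6 + 4 + 8 = 27.
y-moment: 6·491 + 3·463 + 6·762 + 4·461 + 8·729 = 16583; centroid 16583/27 ≈ 614.19.

y ≈ 614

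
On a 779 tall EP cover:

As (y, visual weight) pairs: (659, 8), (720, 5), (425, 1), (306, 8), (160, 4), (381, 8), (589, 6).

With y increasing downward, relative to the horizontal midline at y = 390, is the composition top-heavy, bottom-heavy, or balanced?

Weights sum to 8 + 5 + 1 + 8 + 4 + 8 + 6 = 40.
y: (8·659 + 5·720 + 1·425 + 8·306 + 4·160 + 8·381 + 6·589) / 40 = 18967 / 40 ≈ 474.18
474.2 vs midline 390 → bottom-heavy.

bottom-heavy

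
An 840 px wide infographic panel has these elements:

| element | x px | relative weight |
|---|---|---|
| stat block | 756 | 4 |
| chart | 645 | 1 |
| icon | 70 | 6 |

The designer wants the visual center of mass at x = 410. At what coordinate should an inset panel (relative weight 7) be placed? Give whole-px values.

New total weight: (4 + 1 + 6) + 7 = 18.
x: target moment 18×410 = 7380; current 4·756 + 1·645 + 6·70 = 4089; the inset panel supplies 3291, so x = 3291/7 ≈ 470.14.

x ≈ 470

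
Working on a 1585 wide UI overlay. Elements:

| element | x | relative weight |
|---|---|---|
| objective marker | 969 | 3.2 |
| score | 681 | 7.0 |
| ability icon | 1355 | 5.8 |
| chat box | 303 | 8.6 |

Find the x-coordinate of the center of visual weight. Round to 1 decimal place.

Σw = 3.2 + 7.0 + 5.8 + 8.6 = 24.6.
Σw·x = 3.2·969 + 7.0·681 + 5.8·1355 + 8.6·303 = 18332.6, so x̄ = 18332.6/24.6 ≈ 745.23.

x ≈ 745.2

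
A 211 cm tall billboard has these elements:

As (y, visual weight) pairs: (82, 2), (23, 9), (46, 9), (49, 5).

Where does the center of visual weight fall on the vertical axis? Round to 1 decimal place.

Total weight = 2 + 9 + 9 + 5 = 25.
y: (2·82 + 9·23 + 9·46 + 5·49) / 25 = 1030 / 25 ≈ 41.20

y ≈ 41.2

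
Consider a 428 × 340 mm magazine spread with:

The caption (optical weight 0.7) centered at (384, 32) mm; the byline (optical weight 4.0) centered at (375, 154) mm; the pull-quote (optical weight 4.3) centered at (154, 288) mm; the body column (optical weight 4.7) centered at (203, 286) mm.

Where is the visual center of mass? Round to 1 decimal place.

Σw = 0.7 + 4.0 + 4.3 + 4.7 = 13.7.
Σw·x = 0.7·384 + 4.0·375 + 4.3·154 + 4.7·203 = 3385.1, so x̄ = 3385.1/13.7 ≈ 247.09.
Σw·y = 0.7·32 + 4.0·154 + 4.3·288 + 4.7·286 = 3221.0, so ȳ = 3221.0/13.7 ≈ 235.11.

(247.1, 235.1)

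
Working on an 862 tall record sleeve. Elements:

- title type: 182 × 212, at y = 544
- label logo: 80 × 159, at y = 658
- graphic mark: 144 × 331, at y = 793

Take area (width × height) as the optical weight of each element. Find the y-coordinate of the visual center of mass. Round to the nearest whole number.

y ≈ 679

Areas: title type 182·212 = 38584, label logo 80·159 = 12720, graphic mark 144·331 = 47664. Total weight = 98968.
Σw·y = 38584·544 + 12720·658 + 47664·793 = 67157008, so ȳ = 67157008/98968 ≈ 678.57.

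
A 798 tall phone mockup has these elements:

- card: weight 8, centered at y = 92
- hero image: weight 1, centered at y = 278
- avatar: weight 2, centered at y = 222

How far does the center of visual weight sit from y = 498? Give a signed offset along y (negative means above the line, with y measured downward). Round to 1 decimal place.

Total weight = 8 + 1 + 2 = 11.
Σw·y = 8·92 + 1·278 + 2·222 = 1458, so ȳ = 1458/11 ≈ 132.55.
Against y = 498, that's 132.55 − 498 = -365.45.

≈ -365.5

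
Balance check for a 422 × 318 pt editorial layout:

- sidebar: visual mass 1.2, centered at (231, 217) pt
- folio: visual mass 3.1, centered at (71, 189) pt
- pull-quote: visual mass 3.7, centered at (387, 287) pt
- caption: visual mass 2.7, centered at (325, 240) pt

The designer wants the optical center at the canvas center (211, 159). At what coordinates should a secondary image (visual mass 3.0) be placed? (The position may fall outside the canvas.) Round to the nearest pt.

After adding the secondary image, total weight = 1.2 + 3.1 + 3.7 + 2.7 + 3.0 = 13.7.
x: need Σw·x = 13.7·211 = 2890.7. Existing = 1.2·231 + 3.1·71 + 3.7·387 + 2.7·325 = 2806.7. Remainder 84.0 / 3.0 ≈ 28.00.
y: need Σw·y = 13.7·159 = 2178.3. Existing = 1.2·217 + 3.1·189 + 3.7·287 + 2.7·240 = 2556.2. Remainder -377.9 / 3.0 ≈ -125.97.

(28, -126)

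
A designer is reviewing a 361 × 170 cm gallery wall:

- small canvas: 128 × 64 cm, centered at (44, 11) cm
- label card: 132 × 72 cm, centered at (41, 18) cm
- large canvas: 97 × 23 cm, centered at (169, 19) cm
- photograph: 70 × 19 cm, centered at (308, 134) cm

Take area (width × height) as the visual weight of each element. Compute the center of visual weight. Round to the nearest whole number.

Taking area as weight: small canvas 128·64 = 8192, label card 132·72 = 9504, large canvas 97·23 = 2231, photograph 70·19 = 1330. Sum 21257.
x: (8192·44 + 9504·41 + 2231·169 + 1330·308) / 21257 = 1536791 / 21257 ≈ 72.30
y: (8192·11 + 9504·18 + 2231·19 + 1330·134) / 21257 = 481793 / 21257 ≈ 22.67

(72, 23)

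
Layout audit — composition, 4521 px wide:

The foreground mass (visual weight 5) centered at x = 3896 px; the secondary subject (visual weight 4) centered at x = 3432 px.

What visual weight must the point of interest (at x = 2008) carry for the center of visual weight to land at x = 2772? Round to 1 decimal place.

w ≈ 10.8

Existing Σw = 9 (5 + 4); existing moment 5·3896 + 4·3432 = 33208.
For the centroid to hit 2772: (33208 + w·2008) / (9 + w) = 2772.
Rearranging, w·(2008 − 2772) = 2772·9 − 33208 = -8260, so w ≈ -8260/-764 = 10.81.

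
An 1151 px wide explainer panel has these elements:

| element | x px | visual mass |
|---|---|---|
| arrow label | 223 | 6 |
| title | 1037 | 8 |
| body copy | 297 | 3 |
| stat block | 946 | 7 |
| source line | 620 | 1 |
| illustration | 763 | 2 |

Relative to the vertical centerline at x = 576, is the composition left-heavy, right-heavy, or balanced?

Total weight = 6 + 8 + 3 + 7 + 1 + 2 = 27.
x-moment: 6·223 + 8·1037 + 3·297 + 7·946 + 1·620 + 2·763 = 19293; centroid 19293/27 ≈ 714.56.
714.6 vs midline 576 → right-heavy.

right-heavy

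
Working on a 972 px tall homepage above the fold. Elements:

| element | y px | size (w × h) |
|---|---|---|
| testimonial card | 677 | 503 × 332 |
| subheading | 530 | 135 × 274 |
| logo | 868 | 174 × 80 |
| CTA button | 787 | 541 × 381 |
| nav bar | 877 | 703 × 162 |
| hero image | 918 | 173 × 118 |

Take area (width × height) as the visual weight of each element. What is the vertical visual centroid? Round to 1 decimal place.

y ≈ 762.2

Areas → weights: testimonial card 503·332 = 166996, subheading 135·274 = 36990, logo 174·80 = 13920, CTA button 541·381 = 206121, nav bar 703·162 = 113886, hero image 173·118 = 20414; Σw = 558327.
Σw·y = 425578853; ȳ = 425578853/558327 ≈ 762.24.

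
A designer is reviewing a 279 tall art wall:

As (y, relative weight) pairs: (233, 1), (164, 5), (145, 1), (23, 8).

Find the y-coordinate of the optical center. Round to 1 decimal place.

Σw = 1 + 5 + 1 + 8 = 15.
Σw·y = 1·233 + 5·164 + 1·145 + 8·23 = 1382, so ȳ = 1382/15 ≈ 92.13.

y ≈ 92.1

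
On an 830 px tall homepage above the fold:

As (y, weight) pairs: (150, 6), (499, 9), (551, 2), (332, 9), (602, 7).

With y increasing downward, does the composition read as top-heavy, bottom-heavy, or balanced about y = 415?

balanced

Weights sum to 6 + 9 + 2 + 9 + 7 = 33.
y: (6·150 + 9·499 + 2·551 + 9·332 + 7·602) / 33 = 13695 / 33 ≈ 415.00
That equals the midline 415 — balanced.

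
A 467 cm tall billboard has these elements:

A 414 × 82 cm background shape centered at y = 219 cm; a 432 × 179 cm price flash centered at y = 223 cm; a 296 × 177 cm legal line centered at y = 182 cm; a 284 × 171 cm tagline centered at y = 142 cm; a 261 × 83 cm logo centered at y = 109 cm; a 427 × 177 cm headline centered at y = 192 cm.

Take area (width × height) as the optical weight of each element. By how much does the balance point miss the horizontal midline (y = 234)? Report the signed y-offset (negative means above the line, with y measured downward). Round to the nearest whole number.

≈ -47 cm

Areas: background shape 414·82 = 33948, price flash 432·179 = 77328, legal line 296·177 = 52392, tagline 284·171 = 48564, logo 261·83 = 21663, headline 427·177 = 75579. Total weight = 309474.
Σw·y = 57982623; ȳ = 57982623/309474 ≈ 187.36.
Difference: 187.36 − 234 ≈ -46.64.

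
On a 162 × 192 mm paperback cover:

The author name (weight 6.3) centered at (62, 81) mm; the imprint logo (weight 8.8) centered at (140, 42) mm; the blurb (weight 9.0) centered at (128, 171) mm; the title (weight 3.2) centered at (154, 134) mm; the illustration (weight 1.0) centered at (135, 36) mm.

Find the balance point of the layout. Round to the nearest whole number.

Total weight = 6.3 + 8.8 + 9.0 + 3.2 + 1.0 = 28.3.
x-moment: 6.3·62 + 8.8·140 + 9.0·128 + 3.2·154 + 1.0·135 = 3402.4; centroid 3402.4/28.3 ≈ 120.23.
y-moment: 6.3·81 + 8.8·42 + 9.0·171 + 3.2·134 + 1.0·36 = 2883.7; centroid 2883.7/28.3 ≈ 101.90.

(120, 102)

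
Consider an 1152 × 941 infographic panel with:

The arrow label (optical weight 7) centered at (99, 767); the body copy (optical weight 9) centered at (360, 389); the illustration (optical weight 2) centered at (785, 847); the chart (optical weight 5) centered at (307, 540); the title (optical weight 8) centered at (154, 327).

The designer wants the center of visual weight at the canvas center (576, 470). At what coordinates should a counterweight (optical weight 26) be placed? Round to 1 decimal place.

After adding the counterweight, total weight = 7 + 9 + 2 + 5 + 8 + 26 = 57.
x: target moment 57×576 = 32832; current 7·99 + 9·360 + 2·785 + 5·307 + 8·154 = 8270; the counterweight supplies 24562, so x = 24562/26 ≈ 944.69.
y: target moment 57×470 = 26790; current 7·767 + 9·389 + 2·847 + 5·540 + 8·327 = 15880; the counterweight supplies 10910, so y = 10910/26 ≈ 419.62.

(944.7, 419.6)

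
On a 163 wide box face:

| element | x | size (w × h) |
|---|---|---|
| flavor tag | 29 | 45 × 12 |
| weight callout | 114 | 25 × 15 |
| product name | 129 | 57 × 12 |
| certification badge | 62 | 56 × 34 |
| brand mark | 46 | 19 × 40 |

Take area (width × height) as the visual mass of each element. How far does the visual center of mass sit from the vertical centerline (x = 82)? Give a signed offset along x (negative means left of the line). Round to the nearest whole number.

Areas: flavor tag 45·12 = 540, weight callout 25·15 = 375, product name 57·12 = 684, certification badge 56·34 = 1904, brand mark 19·40 = 760. Total weight = 4263.
x: (540·29 + 375·114 + 684·129 + 1904·62 + 760·46) / 4263 = 299654 / 4263 ≈ 70.29
Difference: 70.29 − 82 ≈ -11.71.

≈ -12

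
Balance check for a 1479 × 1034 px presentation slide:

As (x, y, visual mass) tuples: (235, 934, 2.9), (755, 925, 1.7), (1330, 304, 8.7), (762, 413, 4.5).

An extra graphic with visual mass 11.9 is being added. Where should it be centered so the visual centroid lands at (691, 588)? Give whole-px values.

New total weight: (2.9 + 1.7 + 8.7 + 4.5) + 11.9 = 29.7.
x: need Σw·x = 29.7·691 = 20522.7. Existing = 2.9·235 + 1.7·755 + 8.7·1330 + 4.5·762 = 16965.0. Remainder 3557.7 / 11.9 ≈ 298.97.
y: need Σw·y = 29.7·588 = 17463.6. Existing = 2.9·934 + 1.7·925 + 8.7·304 + 4.5·413 = 8784.4. Remainder 8679.2 / 11.9 ≈ 729.34.

(299, 729)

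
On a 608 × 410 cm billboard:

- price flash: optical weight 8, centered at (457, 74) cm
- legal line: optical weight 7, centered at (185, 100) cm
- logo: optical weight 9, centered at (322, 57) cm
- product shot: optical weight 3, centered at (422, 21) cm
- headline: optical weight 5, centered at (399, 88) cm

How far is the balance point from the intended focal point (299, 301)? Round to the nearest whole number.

Weights sum to 8 + 7 + 9 + 3 + 5 = 32.
x-moment: 8·457 + 7·185 + 9·322 + 3·422 + 5·399 = 11110; centroid 11110/32 ≈ 347.19.
y-moment: 8·74 + 7·100 + 9·57 + 3·21 + 5·88 = 2308; centroid 2308/32 ≈ 72.12.
Offset from (299, 301): Δx ≈ 48.19, Δy ≈ -228.88; distance = √(Δx² + Δy²) ≈ 233.89.

≈ 234 cm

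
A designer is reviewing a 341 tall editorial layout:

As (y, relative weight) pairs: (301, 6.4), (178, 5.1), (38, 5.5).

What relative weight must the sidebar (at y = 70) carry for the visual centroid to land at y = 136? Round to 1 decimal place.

w ≈ 11.1

Known weights sum to 6.4 + 5.1 + 5.5 = 17.0; their moment is 6.4·301 + 5.1·178 + 5.5·38 = 3043.2.
For the centroid to hit 136: (3043.2 + w·70) / (17.0 + w) = 136.
Rearranging, w·(70 − 136) = 136·17.0 − 3043.2 = -731.2, so w ≈ -731.2/-66 = 11.08.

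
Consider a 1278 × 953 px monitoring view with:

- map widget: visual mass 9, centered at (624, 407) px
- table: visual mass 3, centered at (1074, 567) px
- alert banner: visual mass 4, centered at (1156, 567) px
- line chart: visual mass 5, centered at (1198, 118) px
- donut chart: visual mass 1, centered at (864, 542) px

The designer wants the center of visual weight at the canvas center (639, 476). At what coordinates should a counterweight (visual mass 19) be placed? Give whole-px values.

With the counterweight, Σw becomes 9 + 3 + 4 + 5 + 1 + 19 = 41.
x: target moment 41×639 = 26199; current 9·624 + 3·1074 + 4·1156 + 5·1198 + 1·864 = 20316; the counterweight supplies 5883, so x = 5883/19 ≈ 309.63.
y: target moment 41×476 = 19516; current 9·407 + 3·567 + 4·567 + 5·118 + 1·542 = 8764; the counterweight supplies 10752, so y = 10752/19 ≈ 565.89.

(310, 566)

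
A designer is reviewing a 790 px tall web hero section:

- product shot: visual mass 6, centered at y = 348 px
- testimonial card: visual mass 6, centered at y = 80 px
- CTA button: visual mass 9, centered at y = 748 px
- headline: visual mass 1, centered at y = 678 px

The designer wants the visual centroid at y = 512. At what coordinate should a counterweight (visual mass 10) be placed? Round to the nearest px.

After adding the counterweight, total weight = 6 + 6 + 9 + 1 + 10 = 32.
Along y: (9978 + 10·y) / 32 = 512 (existing moment 6·348 + 6·80 + 9·748 + 1·678 = 9978) ⇒ y = (16384 − 9978) / 10 ≈ 640.60.

y ≈ 641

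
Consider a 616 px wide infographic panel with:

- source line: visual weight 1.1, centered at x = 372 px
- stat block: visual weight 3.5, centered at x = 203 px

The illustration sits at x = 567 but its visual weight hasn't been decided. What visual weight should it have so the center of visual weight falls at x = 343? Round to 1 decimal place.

w ≈ 2.0

Known weights sum to 1.1 + 3.5 = 4.6; their moment is 1.1·372 + 3.5·203 = 1119.7.
For the centroid to hit 343: (1119.7 + w·567) / (4.6 + w) = 343.
So w = (343·4.6 − 1119.7)/(567 − 343) = 458.1/224 ≈ 2.05.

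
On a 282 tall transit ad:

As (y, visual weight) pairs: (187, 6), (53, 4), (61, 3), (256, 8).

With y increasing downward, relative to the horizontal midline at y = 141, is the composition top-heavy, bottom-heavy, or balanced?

bottom-heavy

Σw = 6 + 4 + 3 + 8 = 21.
Σw·y = 6·187 + 4·53 + 3·61 + 8·256 = 3565, so ȳ = 3565/21 ≈ 169.76.
169.8 lies below (larger y than) the midline 141, so the layout is bottom-heavy.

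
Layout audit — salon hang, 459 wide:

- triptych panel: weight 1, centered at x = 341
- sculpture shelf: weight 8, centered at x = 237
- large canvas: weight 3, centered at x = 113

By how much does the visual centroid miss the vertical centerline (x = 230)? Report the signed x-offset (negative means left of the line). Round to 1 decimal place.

≈ -15.3

Total weight = 1 + 8 + 3 = 12.
Σw·x = 1·341 + 8·237 + 3·113 = 2576, so x̄ = 2576/12 ≈ 214.67.
Offset from x = 230: 214.67 − 230 ≈ -15.33.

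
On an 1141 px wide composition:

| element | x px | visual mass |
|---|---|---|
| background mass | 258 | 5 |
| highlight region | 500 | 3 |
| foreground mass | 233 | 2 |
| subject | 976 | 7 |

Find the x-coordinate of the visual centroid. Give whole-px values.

x ≈ 593

Σw = 5 + 3 + 2 + 7 = 17.
Σw·x = 5·258 + 3·500 + 2·233 + 7·976 = 10088, so x̄ = 10088/17 ≈ 593.41.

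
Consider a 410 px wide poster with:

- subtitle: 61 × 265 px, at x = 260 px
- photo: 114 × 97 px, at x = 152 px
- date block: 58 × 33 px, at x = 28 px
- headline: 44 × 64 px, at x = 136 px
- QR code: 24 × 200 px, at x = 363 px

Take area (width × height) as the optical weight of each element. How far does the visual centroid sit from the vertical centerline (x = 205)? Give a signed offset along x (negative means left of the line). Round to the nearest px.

Areas: subtitle 61·265 = 16165, photo 114·97 = 11058, date block 58·33 = 1914, headline 44·64 = 2816, QR code 24·200 = 4800. Total weight = 36753.
x-moment: 16165·260 + 11058·152 + 1914·28 + 2816·136 + 4800·363 = 8062684; centroid 8062684/36753 ≈ 219.37.
Against x = 205, that's 219.37 − 205 = 14.37.

≈ 14 px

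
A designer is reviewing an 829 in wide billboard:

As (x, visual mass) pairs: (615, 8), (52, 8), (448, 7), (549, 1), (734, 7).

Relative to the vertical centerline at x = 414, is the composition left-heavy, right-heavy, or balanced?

right-heavy

Total weight = 8 + 8 + 7 + 1 + 7 = 31.
Σw·x = 8·615 + 8·52 + 7·448 + 1·549 + 7·734 = 14159, so x̄ = 14159/31 ≈ 456.74.
456.7 vs midline 414 → right-heavy.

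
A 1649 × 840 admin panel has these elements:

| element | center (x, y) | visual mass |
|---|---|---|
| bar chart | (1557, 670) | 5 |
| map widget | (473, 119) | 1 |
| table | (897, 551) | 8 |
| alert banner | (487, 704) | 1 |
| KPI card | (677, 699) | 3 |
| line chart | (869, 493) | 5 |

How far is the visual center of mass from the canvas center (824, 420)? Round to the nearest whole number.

Σw = 5 + 1 + 8 + 1 + 3 + 5 = 23.
Σw·x = 22297; x̄ = 22297/23 ≈ 969.43.
Σw·y = 13143; ȳ = 13143/23 ≈ 571.43.
Offset from (824, 420): Δx ≈ 145.43, Δy ≈ 151.43; distance = √(Δx² + Δy²) ≈ 209.96.

≈ 210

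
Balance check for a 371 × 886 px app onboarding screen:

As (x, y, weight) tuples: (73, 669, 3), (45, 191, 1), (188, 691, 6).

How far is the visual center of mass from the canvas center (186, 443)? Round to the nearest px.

≈ 197 px

Weights sum to 3 + 1 + 6 = 10.
x-moment: 3·73 + 1·45 + 6·188 = 1392; centroid 1392/10 ≈ 139.20.
y-moment: 3·669 + 1·191 + 6·691 = 6344; centroid 6344/10 ≈ 634.40.
From (186, 443): dx = -46.80, dy = 191.40, so the distance is √(dx²+dy²) ≈ 197.04.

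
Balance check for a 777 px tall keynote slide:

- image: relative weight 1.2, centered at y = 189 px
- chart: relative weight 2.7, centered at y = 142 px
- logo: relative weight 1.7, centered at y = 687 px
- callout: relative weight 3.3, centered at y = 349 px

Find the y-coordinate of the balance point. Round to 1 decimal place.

y ≈ 329.2

Weights sum to 1.2 + 2.7 + 1.7 + 3.3 = 8.9.
Σw·y = 1.2·189 + 2.7·142 + 1.7·687 + 3.3·349 = 2929.8, so ȳ = 2929.8/8.9 ≈ 329.19.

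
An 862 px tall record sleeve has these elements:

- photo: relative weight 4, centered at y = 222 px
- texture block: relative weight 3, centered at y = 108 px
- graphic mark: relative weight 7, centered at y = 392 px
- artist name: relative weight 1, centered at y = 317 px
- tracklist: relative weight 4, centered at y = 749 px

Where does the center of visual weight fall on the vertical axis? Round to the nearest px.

Total weight = 4 + 3 + 7 + 1 + 4 = 19.
y-moment: 4·222 + 3·108 + 7·392 + 1·317 + 4·749 = 7269; centroid 7269/19 ≈ 382.58.

y ≈ 383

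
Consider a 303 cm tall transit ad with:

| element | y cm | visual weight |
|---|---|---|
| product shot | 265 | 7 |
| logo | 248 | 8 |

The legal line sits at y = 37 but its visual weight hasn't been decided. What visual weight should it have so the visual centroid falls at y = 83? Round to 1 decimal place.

Existing Σw = 15 (7 + 8); existing moment 7·265 + 8·248 = 3839.
Balance at y = 83 requires (3839 + w·37) / (15 + w) = 83.
Rearranging, w·(37 − 83) = 83·15 − 3839 = -2594, so w ≈ -2594/-46 = 56.39.

w ≈ 56.4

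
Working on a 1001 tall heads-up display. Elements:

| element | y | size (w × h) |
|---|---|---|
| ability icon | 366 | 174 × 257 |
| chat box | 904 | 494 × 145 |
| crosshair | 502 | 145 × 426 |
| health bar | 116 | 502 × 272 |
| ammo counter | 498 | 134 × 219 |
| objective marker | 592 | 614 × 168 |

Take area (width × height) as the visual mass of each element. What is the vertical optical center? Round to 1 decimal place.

y ≈ 455.4

Taking area as weight: ability icon 174·257 = 44718, chat box 494·145 = 71630, crosshair 145·426 = 61770, health bar 502·272 = 136544, ammo counter 134·219 = 29346, objective marker 614·168 = 103152. Sum 447160.
Σw·y = 203648244; ȳ = 203648244/447160 ≈ 455.43.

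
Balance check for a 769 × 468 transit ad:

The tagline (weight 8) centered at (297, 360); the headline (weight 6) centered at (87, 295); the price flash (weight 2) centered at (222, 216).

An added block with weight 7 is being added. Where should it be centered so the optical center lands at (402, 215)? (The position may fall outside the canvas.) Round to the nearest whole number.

(843, -20)

With the added block, Σw becomes 8 + 6 + 2 + 7 = 23.
x: need Σw·x = 23·402 = 9246. Existing = 8·297 + 6·87 + 2·222 = 3342. Remainder 5904 / 7 ≈ 843.43.
y: need Σw·y = 23·215 = 4945. Existing = 8·360 + 6·295 + 2·216 = 5082. Remainder -137 / 7 ≈ -19.57.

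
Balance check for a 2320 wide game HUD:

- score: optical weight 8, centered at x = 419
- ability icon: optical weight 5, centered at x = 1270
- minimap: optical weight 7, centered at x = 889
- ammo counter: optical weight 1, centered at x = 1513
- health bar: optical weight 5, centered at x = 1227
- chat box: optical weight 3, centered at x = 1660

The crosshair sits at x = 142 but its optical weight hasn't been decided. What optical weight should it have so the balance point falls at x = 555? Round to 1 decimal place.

w ≈ 30.2

Existing Σw = 29 (8 + 5 + 7 + 1 + 5 + 3); existing moment 8·419 + 5·1270 + 7·889 + 1·1513 + 5·1227 + 3·1660 = 28553.
Balance at x = 555 requires (28553 + w·142) / (29 + w) = 555.
Rearranging, w·(142 − 555) = 555·29 − 28553 = -12458, so w ≈ -12458/-413 = 30.16.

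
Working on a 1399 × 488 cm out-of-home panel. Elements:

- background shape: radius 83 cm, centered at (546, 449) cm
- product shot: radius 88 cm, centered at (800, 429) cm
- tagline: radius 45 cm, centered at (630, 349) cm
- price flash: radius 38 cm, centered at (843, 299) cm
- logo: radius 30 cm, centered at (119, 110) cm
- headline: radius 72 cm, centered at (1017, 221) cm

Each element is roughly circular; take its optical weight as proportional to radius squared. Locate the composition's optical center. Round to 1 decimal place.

(737.2, 363.8)

r² weights: background shape 83² = 6889, product shot 88² = 7744, tagline 45² = 2025, price flash 38² = 1444, logo 30² = 900, headline 72² = 5184. Total = 24186.
x-moment: 6889·546 + 7744·800 + 2025·630 + 1444·843 + 900·119 + 5184·1017 = 17828864; centroid 17828864/24186 ≈ 737.16.
y-moment: 6889·449 + 7744·429 + 2025·349 + 1444·299 + 900·110 + 5184·221 = 8798482; centroid 8798482/24186 ≈ 363.78.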